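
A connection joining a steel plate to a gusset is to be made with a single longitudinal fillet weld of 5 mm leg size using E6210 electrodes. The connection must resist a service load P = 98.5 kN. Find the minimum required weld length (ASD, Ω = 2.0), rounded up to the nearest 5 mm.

L = 150 mm

E62XX → F_EXX = 620 MPa.
Throat t_e = 0.707 × 5 = 3.535 mm.
r_n/Ω = (0.6 × 620 × 3.535) / 2.0 = 657.5 N/mm = 0.6575 kN/mm.
L_req = P / (r_n/Ω) = 98.5 / 0.6575 = 149.8 mm total.
Round up → use L = 150 mm.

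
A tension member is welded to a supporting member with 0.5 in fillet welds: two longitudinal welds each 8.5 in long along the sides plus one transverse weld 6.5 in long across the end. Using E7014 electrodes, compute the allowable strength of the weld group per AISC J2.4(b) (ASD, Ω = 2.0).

R_n/Ω ≈ 180 kip

E70XX → F_EXX = 70 ksi.
t_e = 0.707 × 0.5 = 0.3535 in.
R_nwl = 0.6 × 70 × 0.3535 × 17 = 252.4 kip (longitudinal, 2 welds).
R_nwt = 0.6 × 70 × 0.3535 × 6.5 = 96.51 kip (transverse, base value).
(i) R_nwl + R_nwt = 348.9 kip; (ii) 0.85 R_nwl + 1.5 R_nwt = 359.3 kip.
R_n = max = 359.3 kip [governs: (ii)]; R_n/Ω = 179.6 kip.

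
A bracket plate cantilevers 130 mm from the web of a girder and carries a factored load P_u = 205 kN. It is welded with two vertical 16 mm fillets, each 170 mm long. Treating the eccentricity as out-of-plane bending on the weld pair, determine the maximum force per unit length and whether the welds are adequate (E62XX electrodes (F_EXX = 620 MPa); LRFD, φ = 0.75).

f_max ≈ 2830 N/mm; adequate

L_w = 2 × 170 = 340 mm; section modulus (unit throat) S = 2 × L²/6 = 9633 mm².
Direct shear f_v = P/L_w = 205×10³/340 = 602.9 N/mm.
Moment M = P × e = 205×10³ × 130 = 26650000 N·mm; bending f_b = M/S = 2766 N/mm.
f_max = √(f_v² + f_b²) = √(602.9² + 2766²) = 2831 N/mm.
φr_n = 0.75 × 0.6 × 620 × (0.707 × 16) = 3156 N/mm → adequate.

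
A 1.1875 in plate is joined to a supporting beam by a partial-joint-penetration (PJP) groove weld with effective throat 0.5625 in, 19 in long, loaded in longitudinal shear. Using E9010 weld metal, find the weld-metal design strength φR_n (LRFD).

E90XX → F_EXX = 90 ksi.
Effective throat (given) t_e = 0.5625 in.
A_we = 0.5625 × 19 = 10.69 in².
F_nw = 0.6 F_EXX = 54 ksi.
φR_n = 0.75 × 54 × 10.69 = 432.8 kip.

φR_n ≈ 433 kip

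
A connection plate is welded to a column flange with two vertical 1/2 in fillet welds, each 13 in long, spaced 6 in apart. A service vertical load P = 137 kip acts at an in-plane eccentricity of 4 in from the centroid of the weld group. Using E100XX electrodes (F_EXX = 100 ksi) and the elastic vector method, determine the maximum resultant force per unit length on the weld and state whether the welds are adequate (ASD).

f_max ≈ 9.97 kip/in; adequate

Total weld length L_w = 26 in. Treat welds as unit-width lines.
Polar moment about centroid: J = 2[d³/12 + d(b/2)²] = 2[13³/12 + 13×3²] = 600.2 in³.
Direct shear f_v = P/L_w = 137 / 26 = 5.269 kip/in (vertical).
Torsion M = P·e = 137 × 4 = 548 kip·in.
Critical point at (x, y) = (3, 6.5) from centroid. f_tx = M·y/J = 5.935 kip/in; f_ty = M·x/J = 2.739 kip/in.
Resultant f_max = √[f_tx² + (f_v + f_ty)²] = √[5.935² + (5.269 + 2.739)²] = 9.968 kip/in.
Capacity per unit length: r_n/Ω = (1/2.0) × 0.6 × 100 × (0.707 × 0.5) = 10.6 kip/in.
9.968 ≤ 10.6 → adequate.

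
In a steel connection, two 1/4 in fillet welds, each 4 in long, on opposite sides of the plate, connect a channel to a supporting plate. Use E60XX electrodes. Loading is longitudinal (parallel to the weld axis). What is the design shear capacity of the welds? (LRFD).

E60XX → F_EXX = 60 ksi.
Effective throat t_e = 0.707 × 0.25 = 0.1767 in.
Total length L = 8 in; A_we = 0.1767 × 8 = 1.414 in².
F_nw = 0.6 F_EXX = 0.6 × 60 = 36 ksi.
φR_n = 0.75 × 36 × 1.414 = 38.18 kip.

φR_n ≈ 38.2 kip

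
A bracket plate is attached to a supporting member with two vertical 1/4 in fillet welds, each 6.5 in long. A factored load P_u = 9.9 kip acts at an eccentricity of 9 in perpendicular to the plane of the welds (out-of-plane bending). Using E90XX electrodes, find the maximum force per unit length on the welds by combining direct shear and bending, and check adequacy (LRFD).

E90XX → F_EXX = 90 ksi.
L_w = 2 × 6.5 = 13 in; section modulus (unit throat) S = 2 × L²/6 = 14.08 in².
Direct shear f_v = P/L_w = 9.9/13 = 0.7615 kip/in.
Moment M = P × e = 9.9 × 9 = 89.1 kip·in; bending f_b = M/S = 6.327 kip/in.
f_max = √(f_v² + f_b²) = √(0.7615² + 6.327²) = 6.372 kip/in.
φr_n = 0.75 × 0.6 × 90 × (0.707 × 0.25) = 7.158 kip/in → adequate.

f_max ≈ 6.37 kip/in; adequate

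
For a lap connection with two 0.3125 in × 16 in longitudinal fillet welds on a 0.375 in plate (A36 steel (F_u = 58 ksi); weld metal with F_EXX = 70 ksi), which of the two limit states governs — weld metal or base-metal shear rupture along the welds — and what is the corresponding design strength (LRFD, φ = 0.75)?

t_e = 0.707 × 0.3125 = 0.2209 in; L = 32 in.
Weld metal: φR_n = 0.75 × 0.6 × 70 × 0.2209 × 32 = 222.7 kip.
Base metal (shear rupture): φR_n = 0.75 × 0.6 × 58 × 0.375 × 32 = 313.2 kip.
Governing: weld metal.

φR_n ≈ 223 kip (weld metal governs)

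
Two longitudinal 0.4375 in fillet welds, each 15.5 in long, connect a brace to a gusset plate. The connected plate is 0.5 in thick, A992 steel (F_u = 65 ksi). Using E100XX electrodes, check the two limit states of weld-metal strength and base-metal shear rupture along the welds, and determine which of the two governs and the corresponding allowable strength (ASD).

R_n/Ω ≈ 288 kip (weld metal governs)

E100XX → F_EXX = 100 ksi.
t_e = 0.707 × 0.4375 = 0.3093 in; L = 31 in.
Weld metal: R_n/Ω = (1/2.0) × 0.6 × 100 × 0.3093 × 31 = 287.7 kip.
Base metal (shear rupture): R_n/Ω = (1/2.0) × 0.6 × 65 × 0.5 × 31 = 302.2 kip.
Governing: weld metal.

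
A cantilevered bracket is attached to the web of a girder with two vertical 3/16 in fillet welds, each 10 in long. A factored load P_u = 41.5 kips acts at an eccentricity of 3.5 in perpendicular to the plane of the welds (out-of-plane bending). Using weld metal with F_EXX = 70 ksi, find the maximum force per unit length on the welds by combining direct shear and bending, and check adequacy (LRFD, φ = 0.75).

L_w = 2 × 10 = 20 in; section modulus (unit throat) S = 2 × L²/6 = 33.33 in².
Direct shear f_v = P/L_w = 41.5/20 = 2.075 kip/in.
Moment M = P × e = 41.5 × 3.5 = 145.25 kip·in; bending f_b = M/S = 4.357 kip/in.
f_max = √(f_v² + f_b²) = √(2.075² + 4.357²) = 4.826 kip/in.
φr_n = 0.75 × 0.6 × 70 × (0.707 × 0.1875) = 4.176 kip/in → NOT adequate.

f_max ≈ 4.83 kip/in; NOT adequate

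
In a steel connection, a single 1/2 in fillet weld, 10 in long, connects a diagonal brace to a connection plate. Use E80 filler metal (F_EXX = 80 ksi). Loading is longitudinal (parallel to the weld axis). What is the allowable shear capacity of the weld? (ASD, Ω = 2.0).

Effective throat t_e = 0.707 × 0.5 = 0.3535 in.
Total length L = 10 in; A_we = 0.3535 × 10 = 3.535 in².
F_nw = 0.6 F_EXX = 0.6 × 80 = 48 ksi.
R_n = 48 × 3.535 = 169.7 kips; R_n/Ω = 169.7/2.0 = 84.84 kips.

R_n/Ω ≈ 84.8 kips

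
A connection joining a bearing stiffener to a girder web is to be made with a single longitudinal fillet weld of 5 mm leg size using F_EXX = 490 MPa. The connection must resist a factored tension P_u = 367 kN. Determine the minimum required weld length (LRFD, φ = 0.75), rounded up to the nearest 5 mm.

Throat t_e = 0.707 × 5 = 3.535 mm.
φr_n = 0.75 × 0.6 × 490 × 3.535 × 10⁻³ = 0.7795 kN/mm.
L_req = P_u / φr_n = 367 / 0.7795 = 470.8 mm total.
Round up → use L = 475 mm.

L = 475 mm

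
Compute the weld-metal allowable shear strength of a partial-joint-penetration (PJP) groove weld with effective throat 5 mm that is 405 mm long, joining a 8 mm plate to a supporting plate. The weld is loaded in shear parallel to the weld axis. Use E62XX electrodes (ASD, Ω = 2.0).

E62XX → F_EXX = 620 MPa.
Effective throat (given) t_e = 5 mm.
A_we = 5 × 405 = 2025 mm².
F_nw = 0.6 F_EXX = 372 MPa.
R_n/Ω = (372 × 2025) / 2.0 × 10⁻³ = 376.7 kN.

R_n/Ω ≈ 377 kN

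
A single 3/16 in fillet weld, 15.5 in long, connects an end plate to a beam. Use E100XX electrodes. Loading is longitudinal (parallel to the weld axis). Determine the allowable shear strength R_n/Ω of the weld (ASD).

E100XX → F_EXX = 100 ksi.
Effective throat t_e = 0.707 × 0.1875 = 0.1326 in.
Total length L = 15.5 in; A_we = 0.1326 × 15.5 = 2.055 in².
F_nw = 0.6 F_EXX = 0.6 × 100 = 60 ksi.
R_n = 60 × 2.055 = 123.3 kips; R_n/Ω = 123.3/2.0 = 61.64 kips.

R_n/Ω ≈ 61.6 kips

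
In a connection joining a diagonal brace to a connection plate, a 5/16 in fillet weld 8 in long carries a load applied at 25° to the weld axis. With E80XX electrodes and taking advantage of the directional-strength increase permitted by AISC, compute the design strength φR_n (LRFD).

E80XX → F_EXX = 80 ksi.
t_e = 0.707 × 0.3125 = 0.2209 in; A_we = 0.2209 × 8 = 1.767 in².
Directional factor: 1.0 + 0.5 sin^1.5(25°) = 1.137.
F_nw = 0.6 × 80 × 1.137 = 54.59 ksi.
φR_n = 0.75 × 54.59 × 1.767 = 72.37 kip.

φR_n ≈ 72.4 kip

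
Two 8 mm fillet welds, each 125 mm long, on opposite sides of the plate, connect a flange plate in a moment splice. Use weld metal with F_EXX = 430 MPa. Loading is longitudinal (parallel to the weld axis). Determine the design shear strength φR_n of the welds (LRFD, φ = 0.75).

φR_n ≈ 274 kN

Effective throat t_e = 0.707 × 8 = 5.656 mm.
Total length L = 250 mm; A_we = 5.656 × 250 = 1414 mm².
F_nw = 0.6 F_EXX = 0.6 × 430 = 258 MPa.
φR_n = 0.75 × 258 × 1414 × 10⁻³ = 273.6 kN.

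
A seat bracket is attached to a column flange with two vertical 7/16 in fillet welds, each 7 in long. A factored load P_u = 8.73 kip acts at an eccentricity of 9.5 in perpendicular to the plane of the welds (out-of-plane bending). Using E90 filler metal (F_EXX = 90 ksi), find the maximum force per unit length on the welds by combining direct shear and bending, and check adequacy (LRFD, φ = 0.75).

L_w = 2 × 7 = 14 in; section modulus (unit throat) S = 2 × L²/6 = 16.33 in².
Direct shear f_v = P/L_w = 8.73/14 = 0.6236 kip/in.
Moment M = P × e = 8.73 × 9.5 = 82.935 kip·in; bending f_b = M/S = 5.078 kip/in.
f_max = √(f_v² + f_b²) = √(0.6236² + 5.078²) = 5.116 kip/in.
φr_n = 0.75 × 0.6 × 90 × (0.707 × 0.4375) = 12.53 kip/in → adequate.

f_max ≈ 5.12 kip/in; adequate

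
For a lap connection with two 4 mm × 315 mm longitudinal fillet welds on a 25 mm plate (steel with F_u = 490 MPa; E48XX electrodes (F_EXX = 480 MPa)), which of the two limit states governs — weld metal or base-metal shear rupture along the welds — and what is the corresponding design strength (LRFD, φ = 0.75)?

φR_n ≈ 385 kN (weld metal governs)

t_e = 0.707 × 4 = 2.828 mm; L = 630 mm.
Weld metal: φR_n = 0.75 × 0.6 × 480 × 2.828 × 630 × 10⁻³ = 384.8 kN.
Base metal (shear rupture): φR_n = 0.75 × 0.6 × 490 × 25 × 630 × 10⁻³ = 3473 kN.
Governing: weld metal.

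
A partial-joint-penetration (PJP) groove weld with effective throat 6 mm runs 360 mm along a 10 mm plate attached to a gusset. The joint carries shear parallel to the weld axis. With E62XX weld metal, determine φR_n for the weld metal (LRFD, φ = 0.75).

E62XX → F_EXX = 620 MPa.
Effective throat (given) t_e = 6 mm.
A_we = 6 × 360 = 2160 mm².
F_nw = 0.6 F_EXX = 372 MPa.
φR_n = 0.75 × 372 × 2160 × 10⁻³ = 602.6 kN.

φR_n ≈ 603 kN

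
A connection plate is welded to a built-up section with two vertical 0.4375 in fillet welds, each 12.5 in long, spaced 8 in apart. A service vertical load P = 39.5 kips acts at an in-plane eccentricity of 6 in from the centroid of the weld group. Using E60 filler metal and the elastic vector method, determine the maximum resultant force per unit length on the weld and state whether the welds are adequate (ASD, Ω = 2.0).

f_max ≈ 3.54 kip/in; adequate

E60XX → F_EXX = 60 ksi.
Total weld length L_w = 25 in. Treat welds as unit-width lines.
Polar moment about centroid: J = 2[d³/12 + d(b/2)²] = 2[12.5³/12 + 12.5×4²] = 725.5 in³.
Direct shear f_v = P/L_w = 39.5 / 25 = 1.58 kip/in (vertical).
Torsion M = P·e = 39.5 × 6 = 237 kip·in.
Critical point at (x, y) = (4, 6.25) from centroid. f_tx = M·y/J = 2.042 kip/in; f_ty = M·x/J = 1.307 kip/in.
Resultant f_max = √[f_tx² + (f_v + f_ty)²] = √[2.042² + (1.58 + 1.307)²] = 3.536 kip/in.
Capacity per unit length: r_n/Ω = (1/2.0) × 0.6 × 60 × (0.707 × 0.4375) = 5.568 kip/in.
3.536 ≤ 5.568 → adequate.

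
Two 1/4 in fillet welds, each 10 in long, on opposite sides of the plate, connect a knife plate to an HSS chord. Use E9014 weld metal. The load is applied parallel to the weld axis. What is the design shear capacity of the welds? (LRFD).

E90XX → F_EXX = 90 ksi.
Effective throat t_e = 0.707 × 0.25 = 0.1767 in.
Total length L = 20 in; A_we = 0.1767 × 20 = 3.535 in².
F_nw = 0.6 F_EXX = 0.6 × 90 = 54 ksi.
φR_n = 0.75 × 54 × 3.535 = 143.2 kip.

φR_n ≈ 143 kip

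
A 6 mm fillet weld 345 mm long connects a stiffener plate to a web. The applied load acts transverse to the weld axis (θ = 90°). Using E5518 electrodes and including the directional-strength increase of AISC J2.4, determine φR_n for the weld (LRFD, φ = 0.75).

φR_n ≈ 543 kN

E55XX → F_EXX = 550 MPa.
t_e = 0.707 × 6 = 4.242 mm; A_we = 4.242 × 345 = 1463 mm².
Directional factor: 1.0 + 0.5 sin^1.5(90°) = 1.5.
F_nw = 0.6 × 550 × 1.5 = 495 MPa.
φR_n = 0.75 × 495 × 1463 × 10⁻³ = 543.3 kN.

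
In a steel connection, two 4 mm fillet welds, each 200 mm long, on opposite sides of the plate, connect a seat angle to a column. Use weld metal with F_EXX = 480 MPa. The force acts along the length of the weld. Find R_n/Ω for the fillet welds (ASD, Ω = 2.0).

R_n/Ω ≈ 163 kN

Effective throat t_e = 0.707 × 4 = 2.828 mm.
Total length L = 400 mm; A_we = 2.828 × 400 = 1131 mm².
F_nw = 0.6 F_EXX = 0.6 × 480 = 288 MPa.
R_n = 288 × 1131 × 10⁻³ = 325.8 kN; R_n/Ω = 325.8/2.0 = 162.9 kN.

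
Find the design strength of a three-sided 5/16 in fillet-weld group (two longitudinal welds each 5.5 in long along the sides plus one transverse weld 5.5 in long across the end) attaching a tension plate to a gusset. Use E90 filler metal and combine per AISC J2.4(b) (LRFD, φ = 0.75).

E90XX → F_EXX = 90 ksi.
t_e = 0.707 × 0.3125 = 0.2209 in.
R_nwl = 0.6 × 90 × 0.2209 × 11 = 131.2 kips (longitudinal, 2 welds).
R_nwt = 0.6 × 90 × 0.2209 × 5.5 = 65.62 kips (transverse, base value).
(i) R_nwl + R_nwt = 196.9 kips; (ii) 0.85 R_nwl + 1.5 R_nwt = 210 kips.
R_n = max = 210 kips [governs: (ii)]; φR_n = 157.5 kips.

φR_n ≈ 157 kips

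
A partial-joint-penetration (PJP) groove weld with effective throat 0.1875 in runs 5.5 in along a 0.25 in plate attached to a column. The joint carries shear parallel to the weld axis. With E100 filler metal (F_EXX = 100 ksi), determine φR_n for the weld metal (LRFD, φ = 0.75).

Effective throat (given) t_e = 0.1875 in.
A_we = 0.1875 × 5.5 = 1.031 in².
F_nw = 0.6 F_EXX = 60 ksi.
φR_n = 0.75 × 60 × 1.031 = 46.41 kip.

φR_n ≈ 46.4 kip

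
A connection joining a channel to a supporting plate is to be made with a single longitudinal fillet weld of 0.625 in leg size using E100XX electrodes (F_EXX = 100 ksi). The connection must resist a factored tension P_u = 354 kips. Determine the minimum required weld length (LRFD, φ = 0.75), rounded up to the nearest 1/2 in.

Throat t_e = 0.707 × 0.625 = 0.4419 in.
φr_n = 0.75 × 0.6 × 100 × 0.4419 = 19.88 kips/in.
L_req = P_u / φr_n = 354 / 19.88 = 17.8 in total.
Round up → use L = 18 in.

L = 18 in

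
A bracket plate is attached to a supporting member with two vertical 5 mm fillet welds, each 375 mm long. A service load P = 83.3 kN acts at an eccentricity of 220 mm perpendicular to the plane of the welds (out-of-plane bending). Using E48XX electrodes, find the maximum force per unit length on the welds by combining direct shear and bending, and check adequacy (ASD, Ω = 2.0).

f_max ≈ 406 N/mm; adequate

E48XX → F_EXX = 480 MPa.
L_w = 2 × 375 = 750 mm; section modulus (unit throat) S = 2 × L²/6 = 46880 mm².
Direct shear f_v = P/L_w = 83.3×10³/750 = 111.1 N/mm.
Moment M = P × e = 83.3×10³ × 220 = 18326000 N·mm; bending f_b = M/S = 391 N/mm.
f_max = √(f_v² + f_b²) = √(111.1² + 391²) = 406.4 N/mm.
r_n/Ω = (1/2.0) × 0.6 × 480 × (0.707 × 5) = 509 N/mm → adequate.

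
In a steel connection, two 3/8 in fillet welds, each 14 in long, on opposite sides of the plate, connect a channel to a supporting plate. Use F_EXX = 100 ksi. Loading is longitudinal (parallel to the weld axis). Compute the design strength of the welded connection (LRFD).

φR_n ≈ 334 kip

Effective throat t_e = 0.707 × 0.375 = 0.2651 in.
Total length L = 28 in; A_we = 0.2651 × 28 = 7.423 in².
F_nw = 0.6 F_EXX = 0.6 × 100 = 60 ksi.
φR_n = 0.75 × 60 × 7.423 = 334.1 kip.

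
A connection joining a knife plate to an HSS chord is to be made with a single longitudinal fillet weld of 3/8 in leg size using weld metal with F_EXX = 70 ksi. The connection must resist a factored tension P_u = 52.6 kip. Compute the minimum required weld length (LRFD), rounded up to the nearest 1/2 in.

Throat t_e = 0.707 × 0.375 = 0.2651 in.
φr_n = 0.75 × 0.6 × 70 × 0.2651 = 8.351 kip/in.
L_req = P_u / φr_n = 52.6 / 8.351 = 6.298 in total.
Round up → use L = 6.5 in.

L = 6.5 in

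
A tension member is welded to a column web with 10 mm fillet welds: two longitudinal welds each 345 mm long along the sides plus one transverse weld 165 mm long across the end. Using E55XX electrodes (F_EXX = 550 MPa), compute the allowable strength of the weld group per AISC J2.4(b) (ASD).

t_e = 0.707 × 10 = 7.07 mm.
R_nwl = 0.6 × 550 × 7.07 × 690 × 10⁻³ = 1610 kN (longitudinal, 2 welds).
R_nwt = 0.6 × 550 × 7.07 × 165 × 10⁻³ = 385 kN (transverse, base value).
(i) R_nwl + R_nwt = 1995 kN; (ii) 0.85 R_nwl + 1.5 R_nwt = 1946 kN.
R_n = max = 1995 kN [governs: (i)]; R_n/Ω = 997.4 kN.

R_n/Ω ≈ 997 kN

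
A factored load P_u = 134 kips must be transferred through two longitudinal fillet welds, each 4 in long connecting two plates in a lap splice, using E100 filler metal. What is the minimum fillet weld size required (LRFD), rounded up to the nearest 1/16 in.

E100XX → F_EXX = 100 ksi.
Total weld length L = 8 in.
Required throat t_e = P_u / (φ × 0.6 F_EXX × L) = 134 / (0.75 × 0.6 × 100 × 8) = 0.3722 in.
Required leg w = t_e / 0.707 = 0.5265 in → use 9/16 in.

w = 9/16 in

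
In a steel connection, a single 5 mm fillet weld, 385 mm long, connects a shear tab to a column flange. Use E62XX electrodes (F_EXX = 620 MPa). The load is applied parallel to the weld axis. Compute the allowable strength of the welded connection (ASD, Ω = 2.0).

Effective throat t_e = 0.707 × 5 = 3.535 mm.
Total length L = 385 mm; A_we = 3.535 × 385 = 1361 mm².
F_nw = 0.6 F_EXX = 0.6 × 620 = 372 MPa.
R_n = 372 × 1361 × 10⁻³ = 506.3 kN; R_n/Ω = 506.3/2.0 = 253.1 kN.

R_n/Ω ≈ 253 kN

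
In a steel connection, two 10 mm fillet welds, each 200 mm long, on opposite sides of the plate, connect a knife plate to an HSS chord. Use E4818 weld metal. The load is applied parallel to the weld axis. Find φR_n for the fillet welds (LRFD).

φR_n ≈ 611 kN

E48XX → F_EXX = 480 MPa.
Effective throat t_e = 0.707 × 10 = 7.07 mm.
Total length L = 400 mm; A_we = 7.07 × 400 = 2828 mm².
F_nw = 0.6 F_EXX = 0.6 × 480 = 288 MPa.
φR_n = 0.75 × 288 × 2828 × 10⁻³ = 610.8 kN.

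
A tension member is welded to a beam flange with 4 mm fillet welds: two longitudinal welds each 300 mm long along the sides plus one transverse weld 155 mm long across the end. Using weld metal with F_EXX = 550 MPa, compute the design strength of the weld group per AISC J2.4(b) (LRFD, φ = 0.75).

φR_n ≈ 528 kN

t_e = 0.707 × 4 = 2.828 mm.
R_nwl = 0.6 × 550 × 2.828 × 600 × 10⁻³ = 559.9 kN (longitudinal, 2 welds).
R_nwt = 0.6 × 550 × 2.828 × 155 × 10⁻³ = 144.7 kN (transverse, base value).
(i) R_nwl + R_nwt = 704.6 kN; (ii) 0.85 R_nwl + 1.5 R_nwt = 692.9 kN.
R_n = max = 704.6 kN [governs: (i)]; φR_n = 528.4 kN.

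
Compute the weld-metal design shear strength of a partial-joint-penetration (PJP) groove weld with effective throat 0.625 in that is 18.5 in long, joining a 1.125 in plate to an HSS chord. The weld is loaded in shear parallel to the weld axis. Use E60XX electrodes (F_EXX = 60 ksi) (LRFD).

Effective throat (given) t_e = 0.625 in.
A_we = 0.625 × 18.5 = 11.56 in².
F_nw = 0.6 F_EXX = 36 ksi.
φR_n = 0.75 × 36 × 11.56 = 312.2 kip.

φR_n ≈ 312 kip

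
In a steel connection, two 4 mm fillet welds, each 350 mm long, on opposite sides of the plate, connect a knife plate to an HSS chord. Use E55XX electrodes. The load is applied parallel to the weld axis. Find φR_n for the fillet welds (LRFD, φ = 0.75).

φR_n ≈ 490 kN

E55XX → F_EXX = 550 MPa.
Effective throat t_e = 0.707 × 4 = 2.828 mm.
Total length L = 700 mm; A_we = 2.828 × 700 = 1980 mm².
F_nw = 0.6 F_EXX = 0.6 × 550 = 330 MPa.
φR_n = 0.75 × 330 × 1980 × 10⁻³ = 490 kN.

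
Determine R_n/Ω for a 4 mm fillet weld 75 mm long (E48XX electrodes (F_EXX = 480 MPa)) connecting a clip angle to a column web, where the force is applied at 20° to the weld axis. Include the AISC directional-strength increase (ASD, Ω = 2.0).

t_e = 0.707 × 4 = 2.828 mm; A_we = 2.828 × 75 = 212.1 mm².
Directional factor: 1.0 + 0.5 sin^1.5(20°) = 1.1.
F_nw = 0.6 × 480 × 1.1 = 316.8 MPa.
R_n/Ω = (316.8 × 212.1) / 2.0 × 10⁻³ = 33.6 kN.

R_n/Ω ≈ 33.6 kN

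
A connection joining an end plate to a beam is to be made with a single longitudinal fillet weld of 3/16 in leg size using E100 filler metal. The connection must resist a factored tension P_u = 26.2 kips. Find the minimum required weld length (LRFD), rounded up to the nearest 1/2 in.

E100XX → F_EXX = 100 ksi.
Throat t_e = 0.707 × 0.1875 = 0.1326 in.
φr_n = 0.75 × 0.6 × 100 × 0.1326 = 5.965 kips/in.
L_req = P_u / φr_n = 26.2 / 5.965 = 4.392 in total.
Round up → use L = 4.5 in.

L = 4.5 in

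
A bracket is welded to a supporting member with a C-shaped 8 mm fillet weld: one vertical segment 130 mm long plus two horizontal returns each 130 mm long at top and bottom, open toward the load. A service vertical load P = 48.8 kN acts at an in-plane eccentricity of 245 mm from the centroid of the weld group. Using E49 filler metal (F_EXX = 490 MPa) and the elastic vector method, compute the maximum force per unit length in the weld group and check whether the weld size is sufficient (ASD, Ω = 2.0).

Total weld length L_w = 390 mm. Treat welds as unit-width lines.
Centroid: x̄ = 2×130×65 / 390 = 43.33 mm from the vertical weld.
Polar moment about centroid: J = I_x + I_y = [130³/12 + 2×130×65²] + [130×43.33² + 2(130³/12 + 130×21.67²)] = 2014000 mm³.
Direct shear f_v = P/L_w = 48.8×10³ / 390 = 125.1 N/mm (vertical).
Torsion M = P·e = 48.8×10³ × 245 = 11956000 N·mm.
Critical point at (x, y) = (86.67, 65) from centroid. f_tx = M·y/J = 385.9 N/mm; f_ty = M·x/J = 514.5 N/mm.
Resultant f_max = √[f_tx² + (f_v + f_ty)²] = √[385.9² + (125.1 + 514.5)²] = 747 N/mm.
Capacity per unit length: r_n/Ω = (1/2.0) × 0.6 × 490 × (0.707 × 8) = 831.4 N/mm.
747 ≤ 831.4 → adequate.

f_max ≈ 747 N/mm; adequate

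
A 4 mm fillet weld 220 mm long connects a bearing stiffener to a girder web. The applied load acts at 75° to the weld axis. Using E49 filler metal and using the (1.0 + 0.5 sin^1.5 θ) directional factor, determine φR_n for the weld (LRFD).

φR_n ≈ 202 kN

E49XX → F_EXX = 490 MPa.
t_e = 0.707 × 4 = 2.828 mm; A_we = 2.828 × 220 = 622.2 mm².
Directional factor: 1.0 + 0.5 sin^1.5(75°) = 1.475.
F_nw = 0.6 × 490 × 1.475 = 433.6 MPa.
φR_n = 0.75 × 433.6 × 622.2 × 10⁻³ = 202.3 kN.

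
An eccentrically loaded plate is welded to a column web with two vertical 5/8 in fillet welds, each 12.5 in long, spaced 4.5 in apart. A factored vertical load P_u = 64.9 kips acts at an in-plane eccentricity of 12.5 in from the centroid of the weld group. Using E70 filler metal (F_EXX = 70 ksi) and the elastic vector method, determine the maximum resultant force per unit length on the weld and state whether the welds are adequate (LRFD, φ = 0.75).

Total weld length L_w = 25 in. Treat welds as unit-width lines.
Polar moment about centroid: J = 2[d³/12 + d(b/2)²] = 2[12.5³/12 + 12.5×2.25²] = 452.1 in³.
Direct shear f_v = P/L_w = 64.9 / 25 = 2.596 kip/in (vertical).
Torsion M = P·e = 64.9 × 12.5 = 811.25 kip·in.
Critical point at (x, y) = (2.25, 6.25) from centroid. f_tx = M·y/J = 11.22 kip/in; f_ty = M·x/J = 4.038 kip/in.
Resultant f_max = √[f_tx² + (f_v + f_ty)²] = √[11.22² + (2.596 + 4.038)²] = 13.03 kip/in.
Capacity per unit length: φr_n = 0.75 × 0.6 × 70 × (0.707 × 0.625) = 13.92 kip/in.
13.03 ≤ 13.92 → adequate.

f_max ≈ 13 kip/in; adequate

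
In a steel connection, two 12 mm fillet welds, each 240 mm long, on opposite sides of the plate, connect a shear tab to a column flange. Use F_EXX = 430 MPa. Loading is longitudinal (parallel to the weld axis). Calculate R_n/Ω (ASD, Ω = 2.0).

Effective throat t_e = 0.707 × 12 = 8.484 mm.
Total length L = 480 mm; A_we = 8.484 × 480 = 4072 mm².
F_nw = 0.6 F_EXX = 0.6 × 430 = 258 MPa.
R_n = 258 × 4072 × 10⁻³ = 1051 kN; R_n/Ω = 1051/2.0 = 525.3 kN.

R_n/Ω ≈ 525 kN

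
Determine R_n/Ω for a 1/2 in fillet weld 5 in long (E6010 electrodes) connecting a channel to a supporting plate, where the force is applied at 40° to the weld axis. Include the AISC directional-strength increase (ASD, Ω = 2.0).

R_n/Ω ≈ 40 kips

E60XX → F_EXX = 60 ksi.
t_e = 0.707 × 0.5 = 0.3535 in; A_we = 0.3535 × 5 = 1.767 in².
Directional factor: 1.0 + 0.5 sin^1.5(40°) = 1.258.
F_nw = 0.6 × 60 × 1.258 = 45.28 ksi.
R_n/Ω = (45.28 × 1.767) / 2.0 = 40.01 kips.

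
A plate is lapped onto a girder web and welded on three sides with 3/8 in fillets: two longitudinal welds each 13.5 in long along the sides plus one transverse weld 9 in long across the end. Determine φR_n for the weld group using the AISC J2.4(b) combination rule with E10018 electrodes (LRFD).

E100XX → F_EXX = 100 ksi.
t_e = 0.707 × 0.375 = 0.2651 in.
R_nwl = 0.6 × 100 × 0.2651 × 27 = 429.5 kip (longitudinal, 2 welds).
R_nwt = 0.6 × 100 × 0.2651 × 9 = 143.2 kip (transverse, base value).
(i) R_nwl + R_nwt = 572.7 kip; (ii) 0.85 R_nwl + 1.5 R_nwt = 579.8 kip.
R_n = max = 579.8 kip [governs: (ii)]; φR_n = 434.9 kip.

φR_n ≈ 435 kip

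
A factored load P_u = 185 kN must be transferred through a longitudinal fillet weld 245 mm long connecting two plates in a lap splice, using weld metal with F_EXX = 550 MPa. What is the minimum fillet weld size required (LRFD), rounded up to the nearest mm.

Total weld length L = 245 mm.
Required throat t_e = P_u / (φ × 0.6 F_EXX × L) = 185 / (0.75 × 0.6 × 550 × 245 × 10⁻³) = 3.051 mm.
Required leg w = t_e / 0.707 = 4.315 mm → use 5 mm.

w = 5 mm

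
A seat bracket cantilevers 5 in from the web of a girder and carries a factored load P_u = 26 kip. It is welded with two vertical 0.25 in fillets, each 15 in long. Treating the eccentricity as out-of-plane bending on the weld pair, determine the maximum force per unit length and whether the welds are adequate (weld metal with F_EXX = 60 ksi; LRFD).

L_w = 2 × 15 = 30 in; section modulus (unit throat) S = 2 × L²/6 = 75 in².
Direct shear f_v = P/L_w = 26/30 = 0.8667 kip/in.
Moment M = P × e = 26 × 5 = 130 kip·in; bending f_b = M/S = 1.733 kip/in.
f_max = √(f_v² + f_b²) = √(0.8667² + 1.733²) = 1.938 kip/in.
φr_n = 0.75 × 0.6 × 60 × (0.707 × 0.25) = 4.772 kip/in → adequate.

f_max ≈ 1.94 kip/in; adequate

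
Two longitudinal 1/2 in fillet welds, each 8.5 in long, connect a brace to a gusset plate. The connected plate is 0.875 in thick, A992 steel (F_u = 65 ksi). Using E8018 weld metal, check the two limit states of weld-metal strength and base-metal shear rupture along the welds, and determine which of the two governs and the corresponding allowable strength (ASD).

E80XX → F_EXX = 80 ksi.
t_e = 0.707 × 0.5 = 0.3535 in; L = 17 in.
Weld metal: R_n/Ω = (1/2.0) × 0.6 × 80 × 0.3535 × 17 = 144.2 kips.
Base metal (shear rupture): R_n/Ω = (1/2.0) × 0.6 × 65 × 0.875 × 17 = 290.1 kips.
Governing: weld metal.

R_n/Ω ≈ 144 kips (weld metal governs)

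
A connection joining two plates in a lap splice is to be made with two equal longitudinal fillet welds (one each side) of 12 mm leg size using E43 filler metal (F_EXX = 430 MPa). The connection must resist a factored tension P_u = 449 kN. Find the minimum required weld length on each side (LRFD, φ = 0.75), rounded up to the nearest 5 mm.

L = 140 mm on each side

Throat t_e = 0.707 × 12 = 8.484 mm.
φr_n = 0.75 × 0.6 × 430 × 8.484 × 10⁻³ = 1.642 kN/mm.
L_req = P_u / φr_n = 449 / 1.642 = 273.5 mm total.
Per side: 273.5 / 2 = 136.8 mm.
Round up → use L = 140 mm on each side.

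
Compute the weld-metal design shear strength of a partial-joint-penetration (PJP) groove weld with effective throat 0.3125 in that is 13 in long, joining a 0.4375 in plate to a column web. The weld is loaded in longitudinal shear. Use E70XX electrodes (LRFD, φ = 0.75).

E70XX → F_EXX = 70 ksi.
Effective throat (given) t_e = 0.3125 in.
A_we = 0.3125 × 13 = 4.062 in².
F_nw = 0.6 F_EXX = 42 ksi.
φR_n = 0.75 × 42 × 4.062 = 128 kip.

φR_n ≈ 128 kip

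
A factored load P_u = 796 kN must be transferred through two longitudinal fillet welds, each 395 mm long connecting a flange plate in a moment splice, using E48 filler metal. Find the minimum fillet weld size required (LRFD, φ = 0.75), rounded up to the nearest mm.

w = 7 mm

E48XX → F_EXX = 480 MPa.
Total weld length L = 790 mm.
Required throat t_e = P_u / (φ × 0.6 F_EXX × L) = 796 / (0.75 × 0.6 × 480 × 790 × 10⁻³) = 4.665 mm.
Required leg w = t_e / 0.707 = 6.598 mm → use 7 mm.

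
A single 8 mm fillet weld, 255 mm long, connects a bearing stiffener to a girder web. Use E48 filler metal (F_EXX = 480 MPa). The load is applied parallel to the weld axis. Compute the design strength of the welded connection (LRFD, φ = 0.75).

φR_n ≈ 312 kN

Effective throat t_e = 0.707 × 8 = 5.656 mm.
Total length L = 255 mm; A_we = 5.656 × 255 = 1442 mm².
F_nw = 0.6 F_EXX = 0.6 × 480 = 288 MPa.
φR_n = 0.75 × 288 × 1442 × 10⁻³ = 311.5 kN.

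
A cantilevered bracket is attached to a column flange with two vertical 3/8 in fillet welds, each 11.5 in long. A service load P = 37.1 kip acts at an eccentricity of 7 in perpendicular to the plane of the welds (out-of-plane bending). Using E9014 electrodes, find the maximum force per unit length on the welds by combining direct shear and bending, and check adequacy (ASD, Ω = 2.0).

E90XX → F_EXX = 90 ksi.
L_w = 2 × 11.5 = 23 in; section modulus (unit throat) S = 2 × L²/6 = 44.08 in².
Direct shear f_v = P/L_w = 37.1/23 = 1.613 kip/in.
Moment M = P × e = 37.1 × 7 = 259.7 kip·in; bending f_b = M/S = 5.891 kip/in.
f_max = √(f_v² + f_b²) = √(1.613² + 5.891²) = 6.108 kip/in.
r_n/Ω = (1/2.0) × 0.6 × 90 × (0.707 × 0.375) = 7.158 kip/in → adequate.

f_max ≈ 6.11 kip/in; adequate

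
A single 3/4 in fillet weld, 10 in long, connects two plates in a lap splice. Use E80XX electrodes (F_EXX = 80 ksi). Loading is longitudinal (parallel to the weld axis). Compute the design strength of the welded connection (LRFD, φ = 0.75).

Effective throat t_e = 0.707 × 0.75 = 0.5302 in.
Total length L = 10 in; A_we = 0.5302 × 10 = 5.303 in².
F_nw = 0.6 F_EXX = 0.6 × 80 = 48 ksi.
φR_n = 0.75 × 48 × 5.303 = 190.9 kips.

φR_n ≈ 191 kips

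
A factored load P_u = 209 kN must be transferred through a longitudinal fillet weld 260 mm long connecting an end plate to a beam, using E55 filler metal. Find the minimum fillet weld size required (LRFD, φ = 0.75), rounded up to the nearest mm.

w = 5 mm

E55XX → F_EXX = 550 MPa.
Total weld length L = 260 mm.
Required throat t_e = P_u / (φ × 0.6 F_EXX × L) = 209 / (0.75 × 0.6 × 550 × 260 × 10⁻³) = 3.248 mm.
Required leg w = t_e / 0.707 = 4.594 mm → use 5 mm.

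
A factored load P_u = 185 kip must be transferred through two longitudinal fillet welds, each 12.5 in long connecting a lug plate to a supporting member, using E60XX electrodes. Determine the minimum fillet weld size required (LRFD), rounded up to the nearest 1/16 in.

E60XX → F_EXX = 60 ksi.
Total weld length L = 25 in.
Required throat t_e = P_u / (φ × 0.6 F_EXX × L) = 185 / (0.75 × 0.6 × 60 × 25) = 0.2741 in.
Required leg w = t_e / 0.707 = 0.3877 in → use 7/16 in.

w = 7/16 in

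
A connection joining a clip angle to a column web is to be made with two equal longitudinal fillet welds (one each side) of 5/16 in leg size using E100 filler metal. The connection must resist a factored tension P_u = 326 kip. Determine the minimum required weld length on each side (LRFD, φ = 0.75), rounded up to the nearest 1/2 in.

L = 16.5 in on each side

E100XX → F_EXX = 100 ksi.
Throat t_e = 0.707 × 0.3125 = 0.2209 in.
φr_n = 0.75 × 0.6 × 100 × 0.2209 = 9.942 kip/in.
L_req = P_u / φr_n = 326 / 9.942 = 32.79 in total.
Per side: 32.79 / 2 = 16.39 in.
Round up → use L = 16.5 in on each side.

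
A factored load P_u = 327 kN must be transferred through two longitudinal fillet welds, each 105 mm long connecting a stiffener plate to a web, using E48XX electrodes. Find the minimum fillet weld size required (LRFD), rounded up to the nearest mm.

E48XX → F_EXX = 480 MPa.
Total weld length L = 210 mm.
Required throat t_e = P_u / (φ × 0.6 F_EXX × L) = 327 / (0.75 × 0.6 × 480 × 210 × 10⁻³) = 7.209 mm.
Required leg w = t_e / 0.707 = 10.2 mm → use 11 mm.

w = 11 mm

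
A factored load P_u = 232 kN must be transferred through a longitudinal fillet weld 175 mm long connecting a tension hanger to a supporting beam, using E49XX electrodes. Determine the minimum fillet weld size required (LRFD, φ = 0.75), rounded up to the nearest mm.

w = 9 mm

E49XX → F_EXX = 490 MPa.
Total weld length L = 175 mm.
Required throat t_e = P_u / (φ × 0.6 F_EXX × L) = 232 / (0.75 × 0.6 × 490 × 175 × 10⁻³) = 6.012 mm.
Required leg w = t_e / 0.707 = 8.504 mm → use 9 mm.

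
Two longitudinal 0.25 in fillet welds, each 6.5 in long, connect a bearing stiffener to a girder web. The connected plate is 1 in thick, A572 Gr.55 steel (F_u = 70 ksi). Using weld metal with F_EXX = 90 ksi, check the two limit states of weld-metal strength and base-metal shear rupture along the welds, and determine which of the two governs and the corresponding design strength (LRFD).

t_e = 0.707 × 0.25 = 0.1767 in; L = 13 in.
Weld metal: φR_n = 0.75 × 0.6 × 90 × 0.1767 × 13 = 93.06 kip.
Base metal (shear rupture): φR_n = 0.75 × 0.6 × 70 × 1 × 13 = 409.5 kip.
Governing: weld metal.

φR_n ≈ 93.1 kip (weld metal governs)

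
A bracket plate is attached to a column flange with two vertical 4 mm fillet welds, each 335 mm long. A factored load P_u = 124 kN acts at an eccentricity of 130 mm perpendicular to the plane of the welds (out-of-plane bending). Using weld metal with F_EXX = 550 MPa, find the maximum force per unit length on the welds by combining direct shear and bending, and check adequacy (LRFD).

L_w = 2 × 335 = 670 mm; section modulus (unit throat) S = 2 × L²/6 = 37410 mm².
Direct shear f_v = P/L_w = 124×10³/670 = 185.1 N/mm.
Moment M = P × e = 124×10³ × 130 = 16120000 N·mm; bending f_b = M/S = 430.9 N/mm.
f_max = √(f_v² + f_b²) = √(185.1² + 430.9²) = 469 N/mm.
φr_n = 0.75 × 0.6 × 550 × (0.707 × 4) = 699.9 N/mm → adequate.

f_max ≈ 469 N/mm; adequate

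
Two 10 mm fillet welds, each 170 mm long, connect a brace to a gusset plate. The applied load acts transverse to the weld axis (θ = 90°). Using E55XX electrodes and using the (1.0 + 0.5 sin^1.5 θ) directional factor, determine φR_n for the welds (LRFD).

E55XX → F_EXX = 550 MPa.
t_e = 0.707 × 10 = 7.07 mm; A_we = 7.07 × 340 = 2404 mm².
Directional factor: 1.0 + 0.5 sin^1.5(90°) = 1.5.
F_nw = 0.6 × 550 × 1.5 = 495 MPa.
φR_n = 0.75 × 495 × 2404 × 10⁻³ = 892.4 kN.

φR_n ≈ 892 kN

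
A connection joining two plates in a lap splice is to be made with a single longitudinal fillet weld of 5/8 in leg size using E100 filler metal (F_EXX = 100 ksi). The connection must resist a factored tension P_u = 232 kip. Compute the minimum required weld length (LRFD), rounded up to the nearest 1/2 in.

L = 12 in

Throat t_e = 0.707 × 0.625 = 0.4419 in.
φr_n = 0.75 × 0.6 × 100 × 0.4419 = 19.88 kip/in.
L_req = P_u / φr_n = 232 / 19.88 = 11.67 in total.
Round up → use L = 12 in.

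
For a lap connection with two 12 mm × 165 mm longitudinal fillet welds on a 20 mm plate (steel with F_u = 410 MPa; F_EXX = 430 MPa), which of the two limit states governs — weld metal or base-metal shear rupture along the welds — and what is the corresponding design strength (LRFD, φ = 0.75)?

t_e = 0.707 × 12 = 8.484 mm; L = 330 mm.
Weld metal: φR_n = 0.75 × 0.6 × 430 × 8.484 × 330 × 10⁻³ = 541.7 kN.
Base metal (shear rupture): φR_n = 0.75 × 0.6 × 410 × 20 × 330 × 10⁻³ = 1218 kN.
Governing: weld metal.

φR_n ≈ 542 kN (weld metal governs)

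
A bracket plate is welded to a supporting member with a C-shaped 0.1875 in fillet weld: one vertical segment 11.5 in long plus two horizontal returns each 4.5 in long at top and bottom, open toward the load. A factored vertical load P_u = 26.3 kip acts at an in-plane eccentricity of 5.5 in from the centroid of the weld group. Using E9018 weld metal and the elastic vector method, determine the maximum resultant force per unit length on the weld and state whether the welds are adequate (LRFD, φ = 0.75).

f_max ≈ 2.97 kip/in; adequate

E90XX → F_EXX = 90 ksi.
Total weld length L_w = 20.5 in. Treat welds as unit-width lines.
Centroid: x̄ = 2×4.5×2.25 / 20.5 = 0.9878 in from the vertical weld.
Polar moment about centroid: J = I_x + I_y = [11.5³/12 + 2×4.5×5.75²] + [11.5×0.9878² + 2(4.5³/12 + 4.5×1.262²)] = 465 in³.
Direct shear f_v = P/L_w = 26.3 / 20.5 = 1.283 kip/in (vertical).
Torsion M = P·e = 26.3 × 5.5 = 144.65 kip·in.
Critical point at (x, y) = (3.512, 5.75) from centroid. f_tx = M·y/J = 1.788 kip/in; f_ty = M·x/J = 1.092 kip/in.
Resultant f_max = √[f_tx² + (f_v + f_ty)²] = √[1.788² + (1.283 + 1.092)²] = 2.973 kip/in.
Capacity per unit length: φr_n = 0.75 × 0.6 × 90 × (0.707 × 0.1875) = 5.369 kip/in.
2.973 ≤ 5.369 → adequate.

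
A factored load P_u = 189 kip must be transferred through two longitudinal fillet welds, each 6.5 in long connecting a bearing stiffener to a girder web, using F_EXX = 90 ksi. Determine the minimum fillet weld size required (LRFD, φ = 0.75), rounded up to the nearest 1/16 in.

Total weld length L = 13 in.
Required throat t_e = P_u / (φ × 0.6 F_EXX × L) = 189 / (0.75 × 0.6 × 90 × 13) = 0.359 in.
Required leg w = t_e / 0.707 = 0.5077 in → use 9/16 in.

w = 9/16 in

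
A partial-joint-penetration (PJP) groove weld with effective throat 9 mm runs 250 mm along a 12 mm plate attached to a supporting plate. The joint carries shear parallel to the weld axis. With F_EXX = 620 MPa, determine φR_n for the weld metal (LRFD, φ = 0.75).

Effective throat (given) t_e = 9 mm.
A_we = 9 × 250 = 2250 mm².
F_nw = 0.6 F_EXX = 372 MPa.
φR_n = 0.75 × 372 × 2250 × 10⁻³ = 627.8 kN.

φR_n ≈ 628 kN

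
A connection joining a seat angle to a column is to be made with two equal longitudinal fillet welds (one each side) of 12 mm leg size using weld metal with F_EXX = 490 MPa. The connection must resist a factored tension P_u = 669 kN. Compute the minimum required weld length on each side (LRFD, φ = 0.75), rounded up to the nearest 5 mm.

Throat t_e = 0.707 × 12 = 8.484 mm.
φr_n = 0.75 × 0.6 × 490 × 8.484 × 10⁻³ = 1.871 kN/mm.
L_req = P_u / φr_n = 669 / 1.871 = 357.6 mm total.
Per side: 357.6 / 2 = 178.8 mm.
Round up → use L = 180 mm on each side.

L = 180 mm on each side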